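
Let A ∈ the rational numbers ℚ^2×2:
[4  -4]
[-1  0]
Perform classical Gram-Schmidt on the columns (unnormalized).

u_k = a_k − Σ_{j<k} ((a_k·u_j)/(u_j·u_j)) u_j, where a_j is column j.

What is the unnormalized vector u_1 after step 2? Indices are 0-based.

u_1 = (-4/17, -16/17)

Step 1: u_0 = a_0 = (4, -1).
Step 2: u_1 = a_1 − (-16/17)·u_0 = (-4/17, -16/17).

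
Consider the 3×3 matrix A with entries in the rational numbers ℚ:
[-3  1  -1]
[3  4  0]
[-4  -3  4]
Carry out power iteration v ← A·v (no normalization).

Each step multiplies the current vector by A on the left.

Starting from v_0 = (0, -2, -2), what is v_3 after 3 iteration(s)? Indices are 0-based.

v_3 = (-30, -146, 184)

v_0 = (0, -2, -2).
v_1 = A·v_0 = (0, -8, -2).
v_2 = A·v_1 = (-6, -32, 16).
v_3 = A·v_2 = (-30, -146, 184).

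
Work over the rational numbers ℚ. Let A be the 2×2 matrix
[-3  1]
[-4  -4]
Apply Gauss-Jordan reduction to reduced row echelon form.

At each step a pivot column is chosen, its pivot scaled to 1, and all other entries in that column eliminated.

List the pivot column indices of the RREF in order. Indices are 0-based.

pivot columns: 0, 1

pivot(0,0)=-3: scale R0 → (1, -1/3)
  clear (1,0): R1 −= (-4)R0 → (0, -16/3)
pivot(1,1)=-16/3: scale R1 → (0, 1)
  clear (0,1): R0 −= (-1/3)R1 → (1, 0)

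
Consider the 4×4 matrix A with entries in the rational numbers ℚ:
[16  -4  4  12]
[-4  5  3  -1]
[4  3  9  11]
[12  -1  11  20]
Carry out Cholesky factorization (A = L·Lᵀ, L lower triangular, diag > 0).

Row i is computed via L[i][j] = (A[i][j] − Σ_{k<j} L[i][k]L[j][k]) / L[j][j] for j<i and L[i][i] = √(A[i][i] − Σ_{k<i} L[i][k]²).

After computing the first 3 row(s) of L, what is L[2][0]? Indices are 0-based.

Step 1: L[0][0] = √(16) = 4.
  L[1][0] = (-4) / L[0][0] = -1.
Step 2: L[1][1] = √(4) = 2.
  L[2][0] = (4) / L[0][0] = 1.
  L[2][1] = (4) / L[1][1] = 2.
Step 3: L[2][2] = √(4) = 2.

L[2][0] = 1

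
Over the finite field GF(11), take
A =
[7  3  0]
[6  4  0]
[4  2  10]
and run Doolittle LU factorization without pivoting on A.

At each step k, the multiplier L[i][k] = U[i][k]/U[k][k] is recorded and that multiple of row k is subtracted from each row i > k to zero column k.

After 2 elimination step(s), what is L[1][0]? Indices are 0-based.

L[1][0] = 4

[col 0] pivot 7
  R1 -= 4*R0 → (0, 3, 0)  (L[1][0] := 4)
  R2 -= 10*R0 → (0, 5, 10)  (L[2][0] := 10)
[col 1] pivot 3
  R2 -= 9*R1 → (0, 0, 10)  (L[2][1] := 9)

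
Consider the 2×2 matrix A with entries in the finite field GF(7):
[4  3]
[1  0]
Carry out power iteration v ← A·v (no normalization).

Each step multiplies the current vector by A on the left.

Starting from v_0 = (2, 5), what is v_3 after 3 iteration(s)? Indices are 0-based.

v_0 = (2, 5).
v_1 = A·v_0 = (2, 2).
v_2 = A·v_1 = (0, 2).
v_3 = A·v_2 = (6, 0).

v_3 = (6, 0)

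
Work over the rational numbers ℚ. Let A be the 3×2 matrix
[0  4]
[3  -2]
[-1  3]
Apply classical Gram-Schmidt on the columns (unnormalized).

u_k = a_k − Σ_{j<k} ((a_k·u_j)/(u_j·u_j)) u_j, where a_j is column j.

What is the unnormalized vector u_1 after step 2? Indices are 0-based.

Step 1: u_0 = a_0 = (0, 3, -1).
Step 2: u_1 = a_1 − (-9/10)·u_0 = (4, 7/10, 21/10).

u_1 = (4, 7/10, 21/10)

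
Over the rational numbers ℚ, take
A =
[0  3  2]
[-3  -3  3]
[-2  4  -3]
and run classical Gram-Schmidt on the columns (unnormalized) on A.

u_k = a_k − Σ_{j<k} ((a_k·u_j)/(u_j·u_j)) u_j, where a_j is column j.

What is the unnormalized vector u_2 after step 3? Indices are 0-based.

u_2 = (162/49, 54/49, -81/49)

Step 1: u_0 = a_0 = (0, -3, -2).
Step 2: u_1 = a_1 − (1/13)·u_0 = (3, -36/13, 54/13).
Step 3: u_2 = a_2 − (-3/13)·u_0 − (-64/147)·u_1 = (162/49, 54/49, -81/49).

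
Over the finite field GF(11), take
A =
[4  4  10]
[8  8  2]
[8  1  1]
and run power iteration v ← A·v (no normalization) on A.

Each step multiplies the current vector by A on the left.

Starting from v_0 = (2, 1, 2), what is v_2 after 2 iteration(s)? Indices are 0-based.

v_2 = (1, 1, 6)

v_0 = (2, 1, 2).
v_1 = A·v_0 = (10, 6, 8).
v_2 = A·v_1 = (1, 1, 6).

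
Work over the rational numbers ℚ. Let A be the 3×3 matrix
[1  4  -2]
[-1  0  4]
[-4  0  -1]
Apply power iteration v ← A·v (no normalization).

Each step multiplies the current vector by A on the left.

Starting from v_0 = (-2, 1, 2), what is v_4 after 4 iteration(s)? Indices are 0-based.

v_4 = (266, -550, -398)

v_0 = (-2, 1, 2).
v_1 = A·v_0 = (-2, 10, 6).
v_2 = A·v_1 = (26, 26, 2).
v_3 = A·v_2 = (126, -18, -106).
v_4 = A·v_3 = (266, -550, -398).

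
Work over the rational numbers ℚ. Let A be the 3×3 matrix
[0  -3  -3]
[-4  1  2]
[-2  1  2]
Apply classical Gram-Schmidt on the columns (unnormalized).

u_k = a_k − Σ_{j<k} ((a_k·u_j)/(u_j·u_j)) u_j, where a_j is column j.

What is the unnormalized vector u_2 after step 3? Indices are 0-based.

u_2 = (3/46, -9/46, 9/23)

Step 1: u_0 = a_0 = (0, -4, -2).
Step 2: u_1 = a_1 − (-3/10)·u_0 = (-3, -1/5, 2/5).
Step 3: u_2 = a_2 − (-3/5)·u_0 − (47/46)·u_1 = (3/46, -9/46, 9/23).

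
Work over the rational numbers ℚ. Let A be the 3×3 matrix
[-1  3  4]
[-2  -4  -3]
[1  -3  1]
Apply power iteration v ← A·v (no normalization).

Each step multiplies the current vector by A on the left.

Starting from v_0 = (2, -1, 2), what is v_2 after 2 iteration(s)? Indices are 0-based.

v_0 = (2, -1, 2).
v_1 = A·v_0 = (3, -6, 7).
v_2 = A·v_1 = (7, -3, 28).

v_2 = (7, -3, 28)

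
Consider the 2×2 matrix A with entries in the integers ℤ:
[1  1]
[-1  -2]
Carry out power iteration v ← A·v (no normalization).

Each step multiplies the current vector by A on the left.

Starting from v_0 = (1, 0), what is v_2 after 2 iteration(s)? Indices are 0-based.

v_0 = (1, 0).
v_1 = A·v_0 = (1, -1).
v_2 = A·v_1 = (0, 1).

v_2 = (0, 1)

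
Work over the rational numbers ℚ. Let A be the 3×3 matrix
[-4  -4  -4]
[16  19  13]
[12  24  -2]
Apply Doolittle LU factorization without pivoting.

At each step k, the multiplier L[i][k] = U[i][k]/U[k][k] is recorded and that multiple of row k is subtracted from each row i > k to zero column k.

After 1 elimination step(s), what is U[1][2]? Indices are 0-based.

k=0: U[0][0]=-4
  eliminate (1,0): mult=-4, new row 1: (0, 3, -3); set L[1][0]=-4
  eliminate (2,0): mult=-3, new row 2: (0, 12, -14); set L[2][0]=-3

U[1][2] = -3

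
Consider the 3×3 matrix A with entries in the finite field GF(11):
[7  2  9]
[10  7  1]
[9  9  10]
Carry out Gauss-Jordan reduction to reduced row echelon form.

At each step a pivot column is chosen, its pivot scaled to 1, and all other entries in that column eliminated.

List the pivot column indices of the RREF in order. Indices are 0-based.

pivot(0,0)=7: scale R0 → (1, 5, 6)
  clear (1,0): R1 −= (10)R0 → (0, 1, 7)
  clear (2,0): R2 −= (9)R0 → (0, 8, 0)
pivot(1,1)=1: scale R1 → (0, 1, 7)
  clear (0,1): R0 −= (5)R1 → (1, 0, 4)
  clear (2,1): R2 −= (8)R1 → (0, 0, 10)
pivot(2,2)=10: scale R2 → (0, 0, 1)
  clear (0,2): R0 −= (4)R2 → (1, 0, 0)
  clear (1,2): R1 −= (7)R2 → (0, 1, 0)

pivot columns: 0, 1, 2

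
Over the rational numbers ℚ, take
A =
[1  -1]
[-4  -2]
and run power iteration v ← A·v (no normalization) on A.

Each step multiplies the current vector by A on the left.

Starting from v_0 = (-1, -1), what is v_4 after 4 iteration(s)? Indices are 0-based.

v_4 = (-42, -120)

v_0 = (-1, -1).
v_1 = A·v_0 = (0, 6).
v_2 = A·v_1 = (-6, -12).
v_3 = A·v_2 = (6, 48).
v_4 = A·v_3 = (-42, -120).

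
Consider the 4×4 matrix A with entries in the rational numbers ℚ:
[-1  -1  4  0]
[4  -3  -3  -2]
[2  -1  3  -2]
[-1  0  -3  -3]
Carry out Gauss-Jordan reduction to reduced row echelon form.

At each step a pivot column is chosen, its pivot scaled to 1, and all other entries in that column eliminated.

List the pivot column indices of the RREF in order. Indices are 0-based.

[1] R0 /= -1  ⇒  (1, 1, -4, 0)
     R1 -= 4·R0  ⇒  (0, -7, 13, -2)
     R2 -= 2·R0  ⇒  (0, -3, 11, -2)
     R3 -= -1·R0  ⇒  (0, 1, -7, -3)
[2] R1 /= -7  ⇒  (0, 1, -13/7, 2/7)
     R0 -= 1·R1  ⇒  (1, 0, -15/7, -2/7)
     R2 -= -3·R1  ⇒  (0, 0, 38/7, -8/7)
     R3 -= 1·R1  ⇒  (0, 0, -36/7, -23/7)
[3] R2 /= 38/7  ⇒  (0, 0, 1, -4/19)
     R0 -= -15/7·R2  ⇒  (1, 0, 0, -14/19)
     R1 -= -13/7·R2  ⇒  (0, 1, 0, -2/19)
     R3 -= -36/7·R2  ⇒  (0, 0, 0, -83/19)
[4] R3 /= -83/19  ⇒  (0, 0, 0, 1)
     R0 -= -14/19·R3  ⇒  (1, 0, 0, 0)
     R1 -= -2/19·R3  ⇒  (0, 1, 0, 0)
     R2 -= -4/19·R3  ⇒  (0, 0, 1, 0)

pivot columns: 0, 1, 2, 3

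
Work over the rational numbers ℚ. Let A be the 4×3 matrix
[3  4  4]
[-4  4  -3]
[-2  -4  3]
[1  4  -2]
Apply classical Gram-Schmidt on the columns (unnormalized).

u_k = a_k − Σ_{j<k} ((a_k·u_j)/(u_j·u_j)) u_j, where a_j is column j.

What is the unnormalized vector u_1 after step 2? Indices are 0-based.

u_1 = (16/5, 76/15, -52/15, 56/15)

Step 1: u_0 = a_0 = (3, -4, -2, 1).
Step 2: u_1 = a_1 − (4/15)·u_0 = (16/5, 76/15, -52/15, 56/15).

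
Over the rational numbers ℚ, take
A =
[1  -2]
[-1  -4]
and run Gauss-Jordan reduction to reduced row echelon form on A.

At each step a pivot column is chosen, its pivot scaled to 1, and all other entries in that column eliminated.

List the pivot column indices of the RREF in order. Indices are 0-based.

pivot columns: 0, 1

step 1: normalize row 0 (÷1) = (1, -2)
  row 1: subtract -1×row0 = (0, -6)
step 2: normalize row 1 (÷-6) = (0, 1)
  row 0: subtract -2×row1 = (1, 0)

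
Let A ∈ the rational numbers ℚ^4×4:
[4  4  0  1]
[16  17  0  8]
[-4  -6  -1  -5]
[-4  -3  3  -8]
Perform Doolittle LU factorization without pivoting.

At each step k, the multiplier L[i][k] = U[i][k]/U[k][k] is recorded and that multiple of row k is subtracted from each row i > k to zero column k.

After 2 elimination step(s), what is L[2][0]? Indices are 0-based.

L[2][0] = -1

[col 0] pivot 4
  R1 -= 4*R0 → (0, 1, 0, 4)  (L[1][0] := 4)
  R2 -= -1*R0 → (0, -2, -1, -4)  (L[2][0] := -1)
  R3 -= -1*R0 → (0, 1, 3, -7)  (L[3][0] := -1)
[col 1] pivot 1
  R2 -= -2*R1 → (0, 0, -1, 4)  (L[2][1] := -2)
  R3 -= 1*R1 → (0, 0, 3, -11)  (L[3][1] := 1)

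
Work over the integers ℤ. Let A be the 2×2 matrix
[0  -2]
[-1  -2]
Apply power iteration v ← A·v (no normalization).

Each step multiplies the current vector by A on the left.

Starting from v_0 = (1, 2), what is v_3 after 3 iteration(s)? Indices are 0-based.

v_3 = (-28, -38)

v_0 = (1, 2).
v_1 = A·v_0 = (-4, -5).
v_2 = A·v_1 = (10, 14).
v_3 = A·v_2 = (-28, -38).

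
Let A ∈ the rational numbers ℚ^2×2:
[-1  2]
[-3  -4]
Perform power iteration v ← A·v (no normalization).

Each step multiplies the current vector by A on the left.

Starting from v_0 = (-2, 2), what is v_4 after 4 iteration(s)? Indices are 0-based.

v_0 = (-2, 2).
v_1 = A·v_0 = (6, -2).
v_2 = A·v_1 = (-10, -10).
v_3 = A·v_2 = (-10, 70).
v_4 = A·v_3 = (150, -250).

v_4 = (150, -250)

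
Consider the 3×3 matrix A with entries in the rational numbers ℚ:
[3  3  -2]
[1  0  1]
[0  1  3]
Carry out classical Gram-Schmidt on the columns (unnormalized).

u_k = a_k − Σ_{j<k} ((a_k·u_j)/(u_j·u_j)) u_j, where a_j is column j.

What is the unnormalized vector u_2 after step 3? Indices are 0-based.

Step 1: u_0 = a_0 = (3, 1, 0).
Step 2: u_1 = a_1 − (9/10)·u_0 = (3/10, -9/10, 1).
Step 3: u_2 = a_2 − (-1/2)·u_0 − (15/19)·u_1 = (-14/19, 42/19, 42/19).

u_2 = (-14/19, 42/19, 42/19)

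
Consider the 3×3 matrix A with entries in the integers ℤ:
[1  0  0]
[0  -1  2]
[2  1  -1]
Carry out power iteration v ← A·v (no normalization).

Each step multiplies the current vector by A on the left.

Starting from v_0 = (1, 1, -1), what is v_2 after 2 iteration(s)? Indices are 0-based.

v_0 = (1, 1, -1).
v_1 = A·v_0 = (1, -3, 4).
v_2 = A·v_1 = (1, 11, -5).

v_2 = (1, 11, -5)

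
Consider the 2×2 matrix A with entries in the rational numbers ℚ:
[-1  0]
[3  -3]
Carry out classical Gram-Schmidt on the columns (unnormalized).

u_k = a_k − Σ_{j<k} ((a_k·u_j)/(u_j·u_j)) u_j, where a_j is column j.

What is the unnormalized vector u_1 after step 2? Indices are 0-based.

Step 1: u_0 = a_0 = (-1, 3).
Step 2: u_1 = a_1 − (-9/10)·u_0 = (-9/10, -3/10).

u_1 = (-9/10, -3/10)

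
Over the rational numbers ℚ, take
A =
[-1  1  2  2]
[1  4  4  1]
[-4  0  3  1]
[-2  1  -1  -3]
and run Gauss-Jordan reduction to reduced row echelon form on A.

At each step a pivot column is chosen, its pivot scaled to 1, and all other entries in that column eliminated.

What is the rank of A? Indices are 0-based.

[1] R0 /= -1  ⇒  (1, -1, -2, -2)
     R1 -= 1·R0  ⇒  (0, 5, 6, 3)
     R2 -= -4·R0  ⇒  (0, -4, -5, -7)
     R3 -= -2·R0  ⇒  (0, -1, -5, -7)
[2] R1 /= 5  ⇒  (0, 1, 6/5, 3/5)
     R0 -= -1·R1  ⇒  (1, 0, -4/5, -7/5)
     R2 -= -4·R1  ⇒  (0, 0, -1/5, -23/5)
     R3 -= -1·R1  ⇒  (0, 0, -19/5, -32/5)
[3] R2 /= -1/5  ⇒  (0, 0, 1, 23)
     R0 -= -4/5·R2  ⇒  (1, 0, 0, 17)
     R1 -= 6/5·R2  ⇒  (0, 1, 0, -27)
     R3 -= -19/5·R2  ⇒  (0, 0, 0, 81)
[4] R3 /= 81  ⇒  (0, 0, 0, 1)
     R0 -= 17·R3  ⇒  (1, 0, 0, 0)
     R1 -= -27·R3  ⇒  (0, 1, 0, 0)
     R2 -= 23·R3  ⇒  (0, 0, 1, 0)

rank = 4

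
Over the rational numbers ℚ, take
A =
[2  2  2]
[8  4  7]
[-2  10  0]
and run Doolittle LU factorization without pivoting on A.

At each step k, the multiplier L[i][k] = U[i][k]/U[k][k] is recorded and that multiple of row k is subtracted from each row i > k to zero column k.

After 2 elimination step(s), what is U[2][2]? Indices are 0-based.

U[2][2] = -1

Step 1: pivot at (0,0) is 2.
  row1 ← row1 − (4)·row0  ⇒  L[1][0]=4, U row1=(0, -4, -1)
  row2 ← row2 − (-1)·row0  ⇒  L[2][0]=-1, U row2=(0, 12, 2)
Step 2: pivot at (1,1) is -4.
  row2 ← row2 − (-3)·row1  ⇒  L[2][1]=-3, U row2=(0, 0, -1)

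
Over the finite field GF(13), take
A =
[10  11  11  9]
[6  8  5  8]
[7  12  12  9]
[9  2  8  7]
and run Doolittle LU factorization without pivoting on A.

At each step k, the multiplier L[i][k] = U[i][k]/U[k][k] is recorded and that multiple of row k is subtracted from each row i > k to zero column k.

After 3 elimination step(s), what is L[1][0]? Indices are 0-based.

L[1][0] = 11

[col 0] pivot 10
  R1 -= 11*R0 → (0, 4, 1, 0)  (L[1][0] := 11)
  R2 -= 2*R0 → (0, 3, 3, 4)  (L[2][0] := 2)
  R3 -= 10*R0 → (0, 9, 2, 8)  (L[3][0] := 10)
[col 1] pivot 4
  R2 -= 4*R1 → (0, 0, 12, 4)  (L[2][1] := 4)
  R3 -= 12*R1 → (0, 0, 3, 8)  (L[3][1] := 12)
[col 2] pivot 12
  R3 -= 10*R2 → (0, 0, 0, 7)  (L[3][2] := 10)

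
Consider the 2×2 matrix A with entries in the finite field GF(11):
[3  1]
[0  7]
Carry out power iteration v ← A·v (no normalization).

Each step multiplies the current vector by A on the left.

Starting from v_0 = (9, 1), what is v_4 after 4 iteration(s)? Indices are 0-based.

v_0 = (9, 1).
v_1 = A·v_0 = (6, 7).
v_2 = A·v_1 = (3, 5).
v_3 = A·v_2 = (3, 2).
v_4 = A·v_3 = (0, 3).

v_4 = (0, 3)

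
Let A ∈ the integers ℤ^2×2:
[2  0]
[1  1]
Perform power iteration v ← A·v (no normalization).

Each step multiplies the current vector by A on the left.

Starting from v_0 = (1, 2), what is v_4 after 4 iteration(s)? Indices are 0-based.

v_0 = (1, 2).
v_1 = A·v_0 = (2, 3).
v_2 = A·v_1 = (4, 5).
v_3 = A·v_2 = (8, 9).
v_4 = A·v_3 = (16, 17).

v_4 = (16, 17)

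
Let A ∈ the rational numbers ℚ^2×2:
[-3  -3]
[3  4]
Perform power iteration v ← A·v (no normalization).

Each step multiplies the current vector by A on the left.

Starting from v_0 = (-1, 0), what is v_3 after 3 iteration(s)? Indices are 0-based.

v_3 = (9, -12)

v_0 = (-1, 0).
v_1 = A·v_0 = (3, -3).
v_2 = A·v_1 = (0, -3).
v_3 = A·v_2 = (9, -12).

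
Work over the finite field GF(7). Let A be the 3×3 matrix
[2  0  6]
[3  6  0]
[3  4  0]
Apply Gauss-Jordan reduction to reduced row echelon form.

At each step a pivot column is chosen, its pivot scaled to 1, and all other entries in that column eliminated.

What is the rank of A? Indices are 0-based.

pivot(0,0)=2: scale R0 → (1, 0, 3)
  clear (1,0): R1 −= (3)R0 → (0, 6, 5)
  clear (2,0): R2 −= (3)R0 → (0, 4, 5)
pivot(1,1)=6: scale R1 → (0, 1, 2)
  clear (2,1): R2 −= (4)R1 → (0, 0, 4)
pivot(2,2)=4: scale R2 → (0, 0, 1)
  clear (0,2): R0 −= (3)R2 → (1, 0, 0)
  clear (1,2): R1 −= (2)R2 → (0, 1, 0)

rank = 3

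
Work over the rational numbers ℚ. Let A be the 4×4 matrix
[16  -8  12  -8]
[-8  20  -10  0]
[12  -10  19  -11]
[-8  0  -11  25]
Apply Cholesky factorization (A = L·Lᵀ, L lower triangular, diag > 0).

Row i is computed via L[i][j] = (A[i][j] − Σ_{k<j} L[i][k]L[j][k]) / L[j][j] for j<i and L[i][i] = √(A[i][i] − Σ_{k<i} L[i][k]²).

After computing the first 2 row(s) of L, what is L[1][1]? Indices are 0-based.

L[1][1] = 4

Step 1: L[0][0] = √(16) = 4.
  L[1][0] = (-8) / L[0][0] = -2.
Step 2: L[1][1] = √(16) = 4.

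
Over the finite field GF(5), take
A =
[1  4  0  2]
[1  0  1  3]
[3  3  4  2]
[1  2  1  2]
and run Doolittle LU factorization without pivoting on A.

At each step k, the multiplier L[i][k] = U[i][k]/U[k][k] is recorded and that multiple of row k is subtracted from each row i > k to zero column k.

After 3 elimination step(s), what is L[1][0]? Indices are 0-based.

Step 1: pivot at (0,0) is 1.
  row1 ← row1 − (1)·row0  ⇒  L[1][0]=1, U row1=(0, 1, 1, 1)
  row2 ← row2 − (3)·row0  ⇒  L[2][0]=3, U row2=(0, 1, 4, 1)
  row3 ← row3 − (1)·row0  ⇒  L[3][0]=1, U row3=(0, 3, 1, 0)
Step 2: pivot at (1,1) is 1.
  row2 ← row2 − (1)·row1  ⇒  L[2][1]=1, U row2=(0, 0, 3, 0)
  row3 ← row3 − (3)·row1  ⇒  L[3][1]=3, U row3=(0, 0, 3, 2)
Step 3: pivot at (2,2) is 3.
  row3 ← row3 − (1)·row2  ⇒  L[3][2]=1, U row3=(0, 0, 0, 2)

L[1][0] = 1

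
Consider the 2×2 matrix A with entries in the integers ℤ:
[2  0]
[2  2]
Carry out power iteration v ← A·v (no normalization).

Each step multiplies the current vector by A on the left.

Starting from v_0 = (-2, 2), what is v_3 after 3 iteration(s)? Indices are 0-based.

v_3 = (-16, -32)

v_0 = (-2, 2).
v_1 = A·v_0 = (-4, 0).
v_2 = A·v_1 = (-8, -8).
v_3 = A·v_2 = (-16, -32).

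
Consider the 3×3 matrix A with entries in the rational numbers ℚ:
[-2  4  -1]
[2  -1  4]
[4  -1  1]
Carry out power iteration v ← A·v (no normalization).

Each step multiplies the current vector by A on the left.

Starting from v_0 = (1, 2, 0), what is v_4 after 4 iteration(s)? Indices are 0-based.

v_0 = (1, 2, 0).
v_1 = A·v_0 = (6, 0, 2).
v_2 = A·v_1 = (-14, 20, 26).
v_3 = A·v_2 = (82, 56, -50).
v_4 = A·v_3 = (110, -92, 222).

v_4 = (110, -92, 222)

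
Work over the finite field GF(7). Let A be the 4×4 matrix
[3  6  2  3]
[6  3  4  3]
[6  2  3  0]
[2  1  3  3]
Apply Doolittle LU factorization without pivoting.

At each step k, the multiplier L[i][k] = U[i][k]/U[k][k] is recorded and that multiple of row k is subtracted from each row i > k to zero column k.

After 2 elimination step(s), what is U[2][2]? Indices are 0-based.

U[2][2] = 6

k=0: U[0][0]=3
  eliminate (1,0): mult=2, new row 1: (0, 5, 0, 4); set L[1][0]=2
  eliminate (2,0): mult=2, new row 2: (0, 4, 6, 1); set L[2][0]=2
  eliminate (3,0): mult=3, new row 3: (0, 4, 4, 1); set L[3][0]=3
k=1: U[1][1]=5
  eliminate (2,1): mult=5, new row 2: (0, 0, 6, 2); set L[2][1]=5
  eliminate (3,1): mult=5, new row 3: (0, 0, 4, 2); set L[3][1]=5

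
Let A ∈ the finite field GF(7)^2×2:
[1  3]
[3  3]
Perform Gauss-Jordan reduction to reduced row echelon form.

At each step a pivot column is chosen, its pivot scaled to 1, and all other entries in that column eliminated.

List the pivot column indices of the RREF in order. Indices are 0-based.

step 1: normalize row 0 (÷1) = (1, 3)
  row 1: subtract 3×row0 = (0, 1)
step 2: normalize row 1 (÷1) = (0, 1)
  row 0: subtract 3×row1 = (1, 0)

pivot columns: 0, 1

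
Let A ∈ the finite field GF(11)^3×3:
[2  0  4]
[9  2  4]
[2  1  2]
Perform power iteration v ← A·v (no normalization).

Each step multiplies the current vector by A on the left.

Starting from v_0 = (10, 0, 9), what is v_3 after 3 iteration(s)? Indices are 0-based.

v_3 = (2, 3, 7)

v_0 = (10, 0, 9).
v_1 = A·v_0 = (1, 5, 5).
v_2 = A·v_1 = (0, 6, 6).
v_3 = A·v_2 = (2, 3, 7).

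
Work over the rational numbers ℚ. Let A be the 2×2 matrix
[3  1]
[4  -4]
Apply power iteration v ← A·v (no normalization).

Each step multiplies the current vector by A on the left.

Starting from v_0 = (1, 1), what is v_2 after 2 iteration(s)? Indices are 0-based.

v_2 = (12, 16)

v_0 = (1, 1).
v_1 = A·v_0 = (4, 0).
v_2 = A·v_1 = (12, 16).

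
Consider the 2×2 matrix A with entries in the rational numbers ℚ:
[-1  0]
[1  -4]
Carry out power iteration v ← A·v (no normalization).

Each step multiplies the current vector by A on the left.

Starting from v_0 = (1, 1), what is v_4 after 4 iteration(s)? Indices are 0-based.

v_4 = (1, 171)

v_0 = (1, 1).
v_1 = A·v_0 = (-1, -3).
v_2 = A·v_1 = (1, 11).
v_3 = A·v_2 = (-1, -43).
v_4 = A·v_3 = (1, 171).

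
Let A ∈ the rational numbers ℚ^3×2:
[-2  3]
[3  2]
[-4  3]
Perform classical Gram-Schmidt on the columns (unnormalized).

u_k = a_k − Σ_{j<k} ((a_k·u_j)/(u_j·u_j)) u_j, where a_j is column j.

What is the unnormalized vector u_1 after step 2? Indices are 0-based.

u_1 = (63/29, 94/29, 39/29)

Step 1: u_0 = a_0 = (-2, 3, -4).
Step 2: u_1 = a_1 − (-12/29)·u_0 = (63/29, 94/29, 39/29).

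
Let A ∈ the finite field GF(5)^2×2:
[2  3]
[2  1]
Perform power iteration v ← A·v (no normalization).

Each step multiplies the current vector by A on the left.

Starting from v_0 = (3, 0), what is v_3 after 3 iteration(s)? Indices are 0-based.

v_0 = (3, 0).
v_1 = A·v_0 = (1, 1).
v_2 = A·v_1 = (0, 3).
v_3 = A·v_2 = (4, 3).

v_3 = (4, 3)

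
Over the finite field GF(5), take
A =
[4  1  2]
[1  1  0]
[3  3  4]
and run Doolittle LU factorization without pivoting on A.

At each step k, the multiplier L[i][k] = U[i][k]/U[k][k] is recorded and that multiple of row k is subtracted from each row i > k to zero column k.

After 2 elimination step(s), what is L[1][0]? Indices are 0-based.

k=0: U[0][0]=4
  eliminate (1,0): mult=4, new row 1: (0, 2, 2); set L[1][0]=4
  eliminate (2,0): mult=2, new row 2: (0, 1, 0); set L[2][0]=2
k=1: U[1][1]=2
  eliminate (2,1): mult=3, new row 2: (0, 0, 4); set L[2][1]=3

L[1][0] = 4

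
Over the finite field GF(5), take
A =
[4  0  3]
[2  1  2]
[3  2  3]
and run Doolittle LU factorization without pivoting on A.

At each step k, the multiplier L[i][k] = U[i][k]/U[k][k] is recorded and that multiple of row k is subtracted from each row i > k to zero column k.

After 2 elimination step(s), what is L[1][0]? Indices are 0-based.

L[1][0] = 3

[col 0] pivot 4
  R1 -= 3*R0 → (0, 1, 3)  (L[1][0] := 3)
  R2 -= 2*R0 → (0, 2, 2)  (L[2][0] := 2)
[col 1] pivot 1
  R2 -= 2*R1 → (0, 0, 1)  (L[2][1] := 2)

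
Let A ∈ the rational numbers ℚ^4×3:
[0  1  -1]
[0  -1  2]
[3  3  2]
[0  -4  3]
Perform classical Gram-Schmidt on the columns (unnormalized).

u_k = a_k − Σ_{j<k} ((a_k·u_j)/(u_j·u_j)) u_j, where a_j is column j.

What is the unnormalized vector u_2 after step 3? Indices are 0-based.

Step 1: u_0 = a_0 = (0, 0, 3, 0).
Step 2: u_1 = a_1 − (1)·u_0 = (1, -1, 0, -4).
Step 3: u_2 = a_2 − (2/3)·u_0 − (-5/6)·u_1 = (-1/6, 7/6, 0, -1/3).

u_2 = (-1/6, 7/6, 0, -1/3)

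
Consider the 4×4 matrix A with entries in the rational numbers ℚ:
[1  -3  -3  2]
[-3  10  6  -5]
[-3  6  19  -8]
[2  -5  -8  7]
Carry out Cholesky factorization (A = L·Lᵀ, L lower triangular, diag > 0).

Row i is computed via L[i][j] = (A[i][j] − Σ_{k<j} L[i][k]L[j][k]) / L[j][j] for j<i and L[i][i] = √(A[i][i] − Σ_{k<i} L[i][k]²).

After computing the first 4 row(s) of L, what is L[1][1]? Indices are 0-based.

L[1][1] = 1

Step 1: L[0][0] = √(1) = 1.
  L[1][0] = (-3) / L[0][0] = -3.
Step 2: L[1][1] = √(1) = 1.
  L[2][0] = (-3) / L[0][0] = -3.
  L[2][1] = (-3) / L[1][1] = -3.
Step 3: L[2][2] = √(1) = 1.
  L[3][0] = (2) / L[0][0] = 2.
  L[3][1] = (1) / L[1][1] = 1.
  L[3][2] = (1) / L[2][2] = 1.
Step 4: L[3][3] = √(1) = 1.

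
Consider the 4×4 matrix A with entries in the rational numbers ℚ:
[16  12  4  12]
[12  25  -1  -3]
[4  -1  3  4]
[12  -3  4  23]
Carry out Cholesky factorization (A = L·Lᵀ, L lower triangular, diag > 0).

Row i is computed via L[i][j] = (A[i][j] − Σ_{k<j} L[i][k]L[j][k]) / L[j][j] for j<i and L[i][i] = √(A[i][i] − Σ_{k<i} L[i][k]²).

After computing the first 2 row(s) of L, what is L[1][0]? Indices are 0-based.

Step 1: L[0][0] = √(16) = 4.
  L[1][0] = (12) / L[0][0] = 3.
Step 2: L[1][1] = √(16) = 4.

L[1][0] = 3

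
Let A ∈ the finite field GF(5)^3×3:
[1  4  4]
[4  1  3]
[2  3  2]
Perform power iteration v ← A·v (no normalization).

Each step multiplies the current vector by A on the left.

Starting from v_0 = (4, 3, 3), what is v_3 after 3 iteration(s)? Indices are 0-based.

v_0 = (4, 3, 3).
v_1 = A·v_0 = (3, 3, 3).
v_2 = A·v_1 = (2, 4, 1).
v_3 = A·v_2 = (2, 0, 3).

v_3 = (2, 0, 3)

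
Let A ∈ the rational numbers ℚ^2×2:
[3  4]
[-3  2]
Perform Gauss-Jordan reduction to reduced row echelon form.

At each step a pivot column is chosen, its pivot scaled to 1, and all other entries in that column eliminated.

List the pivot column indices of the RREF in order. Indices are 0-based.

pivot columns: 0, 1

step 1: normalize row 0 (÷3) = (1, 4/3)
  row 1: subtract -3×row0 = (0, 6)
step 2: normalize row 1 (÷6) = (0, 1)
  row 0: subtract 4/3×row1 = (1, 0)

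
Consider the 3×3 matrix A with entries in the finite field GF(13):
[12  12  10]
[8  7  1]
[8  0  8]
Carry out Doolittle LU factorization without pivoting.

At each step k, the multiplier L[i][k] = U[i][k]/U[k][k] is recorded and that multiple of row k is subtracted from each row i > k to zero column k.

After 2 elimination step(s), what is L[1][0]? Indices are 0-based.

[col 0] pivot 12
  R1 -= 5*R0 → (0, 12, 3)  (L[1][0] := 5)
  R2 -= 5*R0 → (0, 5, 10)  (L[2][0] := 5)
[col 1] pivot 12
  R2 -= 8*R1 → (0, 0, 12)  (L[2][1] := 8)

L[1][0] = 5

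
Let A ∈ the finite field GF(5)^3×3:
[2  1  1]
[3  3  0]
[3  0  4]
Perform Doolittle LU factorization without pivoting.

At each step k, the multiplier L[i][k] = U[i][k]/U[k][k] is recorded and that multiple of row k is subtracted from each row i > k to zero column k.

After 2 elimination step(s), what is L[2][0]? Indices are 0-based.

L[2][0] = 4

Step 1: pivot at (0,0) is 2.
  row1 ← row1 − (4)·row0  ⇒  L[1][0]=4, U row1=(0, 4, 1)
  row2 ← row2 − (4)·row0  ⇒  L[2][0]=4, U row2=(0, 1, 0)
Step 2: pivot at (1,1) is 4.
  row2 ← row2 − (4)·row1  ⇒  L[2][1]=4, U row2=(0, 0, 1)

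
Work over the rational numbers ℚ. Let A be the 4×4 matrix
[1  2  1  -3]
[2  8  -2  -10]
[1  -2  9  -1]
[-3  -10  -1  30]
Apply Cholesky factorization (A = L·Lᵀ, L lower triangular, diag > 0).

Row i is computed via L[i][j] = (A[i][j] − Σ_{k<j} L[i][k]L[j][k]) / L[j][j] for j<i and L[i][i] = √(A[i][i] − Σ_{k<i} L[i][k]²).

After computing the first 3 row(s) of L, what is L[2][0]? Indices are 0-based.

L[2][0] = 1

Step 1: L[0][0] = √(1) = 1.
  L[1][0] = (2) / L[0][0] = 2.
Step 2: L[1][1] = √(4) = 2.
  L[2][0] = (1) / L[0][0] = 1.
  L[2][1] = (-4) / L[1][1] = -2.
Step 3: L[2][2] = √(4) = 2.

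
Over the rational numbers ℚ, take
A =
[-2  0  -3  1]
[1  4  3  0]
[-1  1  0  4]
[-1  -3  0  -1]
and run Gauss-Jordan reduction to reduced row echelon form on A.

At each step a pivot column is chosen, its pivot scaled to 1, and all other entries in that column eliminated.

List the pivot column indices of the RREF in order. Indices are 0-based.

[1] R0 /= -2  ⇒  (1, 0, 3/2, -1/2)
     R1 -= 1·R0  ⇒  (0, 4, 3/2, 1/2)
     R2 -= -1·R0  ⇒  (0, 1, 3/2, 7/2)
     R3 -= -1·R0  ⇒  (0, -3, 3/2, -3/2)
[2] R1 /= 4  ⇒  (0, 1, 3/8, 1/8)
     R2 -= 1·R1  ⇒  (0, 0, 9/8, 27/8)
     R3 -= -3·R1  ⇒  (0, 0, 21/8, -9/8)
[3] R2 /= 9/8  ⇒  (0, 0, 1, 3)
     R0 -= 3/2·R2  ⇒  (1, 0, 0, -5)
     R1 -= 3/8·R2  ⇒  (0, 1, 0, -1)
     R3 -= 21/8·R2  ⇒  (0, 0, 0, -9)
[4] R3 /= -9  ⇒  (0, 0, 0, 1)
     R0 -= -5·R3  ⇒  (1, 0, 0, 0)
     R1 -= -1·R3  ⇒  (0, 1, 0, 0)
     R2 -= 3·R3  ⇒  (0, 0, 1, 0)

pivot columns: 0, 1, 2, 3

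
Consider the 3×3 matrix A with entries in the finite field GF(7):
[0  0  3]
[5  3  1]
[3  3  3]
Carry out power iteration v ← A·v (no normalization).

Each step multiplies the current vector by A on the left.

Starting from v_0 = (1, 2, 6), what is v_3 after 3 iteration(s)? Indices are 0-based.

v_0 = (1, 2, 6).
v_1 = A·v_0 = (4, 3, 6).
v_2 = A·v_1 = (4, 0, 4).
v_3 = A·v_2 = (5, 3, 3).

v_3 = (5, 3, 3)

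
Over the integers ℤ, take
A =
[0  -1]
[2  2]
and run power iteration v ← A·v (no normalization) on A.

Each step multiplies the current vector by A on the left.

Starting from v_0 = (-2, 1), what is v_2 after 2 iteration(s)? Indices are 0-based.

v_0 = (-2, 1).
v_1 = A·v_0 = (-1, -2).
v_2 = A·v_1 = (2, -6).

v_2 = (2, -6)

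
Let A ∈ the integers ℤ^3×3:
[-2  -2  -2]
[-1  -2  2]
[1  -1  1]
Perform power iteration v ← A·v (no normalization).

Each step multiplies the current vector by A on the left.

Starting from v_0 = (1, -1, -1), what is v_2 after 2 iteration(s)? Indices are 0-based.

v_0 = (1, -1, -1).
v_1 = A·v_0 = (2, -1, 1).
v_2 = A·v_1 = (-4, 2, 4).

v_2 = (-4, 2, 4)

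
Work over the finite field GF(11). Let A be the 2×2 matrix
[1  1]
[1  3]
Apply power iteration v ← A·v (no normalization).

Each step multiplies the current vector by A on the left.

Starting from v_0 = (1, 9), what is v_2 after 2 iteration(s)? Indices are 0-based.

v_0 = (1, 9).
v_1 = A·v_0 = (10, 6).
v_2 = A·v_1 = (5, 6).

v_2 = (5, 6)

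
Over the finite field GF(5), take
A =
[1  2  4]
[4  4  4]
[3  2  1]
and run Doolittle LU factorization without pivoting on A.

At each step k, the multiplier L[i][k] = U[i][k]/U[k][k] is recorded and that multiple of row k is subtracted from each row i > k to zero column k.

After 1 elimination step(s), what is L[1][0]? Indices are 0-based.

[col 0] pivot 1
  R1 -= 4*R0 → (0, 1, 3)  (L[1][0] := 4)
  R2 -= 3*R0 → (0, 1, 4)  (L[2][0] := 3)

L[1][0] = 4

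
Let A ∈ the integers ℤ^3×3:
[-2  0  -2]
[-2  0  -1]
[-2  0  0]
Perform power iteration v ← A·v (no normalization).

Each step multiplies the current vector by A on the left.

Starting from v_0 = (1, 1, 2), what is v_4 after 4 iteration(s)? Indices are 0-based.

v_0 = (1, 1, 2).
v_1 = A·v_0 = (-6, -4, -2).
v_2 = A·v_1 = (16, 14, 12).
v_3 = A·v_2 = (-56, -44, -32).
v_4 = A·v_3 = (176, 144, 112).

v_4 = (176, 144, 112)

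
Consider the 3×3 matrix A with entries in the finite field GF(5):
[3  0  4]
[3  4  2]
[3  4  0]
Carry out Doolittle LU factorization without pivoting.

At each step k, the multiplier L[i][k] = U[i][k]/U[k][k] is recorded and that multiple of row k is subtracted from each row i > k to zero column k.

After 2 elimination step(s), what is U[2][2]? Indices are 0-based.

k=0: U[0][0]=3
  eliminate (1,0): mult=1, new row 1: (0, 4, 3); set L[1][0]=1
  eliminate (2,0): mult=1, new row 2: (0, 4, 1); set L[2][0]=1
k=1: U[1][1]=4
  eliminate (2,1): mult=1, new row 2: (0, 0, 3); set L[2][1]=1

U[2][2] = 3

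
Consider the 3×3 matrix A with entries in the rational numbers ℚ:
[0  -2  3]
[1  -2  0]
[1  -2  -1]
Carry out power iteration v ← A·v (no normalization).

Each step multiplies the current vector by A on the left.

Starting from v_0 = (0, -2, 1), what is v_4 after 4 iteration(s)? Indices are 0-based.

v_4 = (15, -16, -23)

v_0 = (0, -2, 1).
v_1 = A·v_0 = (7, 4, 3).
v_2 = A·v_1 = (1, -1, -4).
v_3 = A·v_2 = (-10, 3, 7).
v_4 = A·v_3 = (15, -16, -23).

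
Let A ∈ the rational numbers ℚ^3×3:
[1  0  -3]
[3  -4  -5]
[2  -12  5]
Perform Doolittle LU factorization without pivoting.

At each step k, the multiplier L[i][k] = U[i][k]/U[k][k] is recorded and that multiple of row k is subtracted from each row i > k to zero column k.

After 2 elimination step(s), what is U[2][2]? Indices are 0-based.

k=0: U[0][0]=1
  eliminate (1,0): mult=3, new row 1: (0, -4, 4); set L[1][0]=3
  eliminate (2,0): mult=2, new row 2: (0, -12, 11); set L[2][0]=2
k=1: U[1][1]=-4
  eliminate (2,1): mult=3, new row 2: (0, 0, -1); set L[2][1]=3

U[2][2] = -1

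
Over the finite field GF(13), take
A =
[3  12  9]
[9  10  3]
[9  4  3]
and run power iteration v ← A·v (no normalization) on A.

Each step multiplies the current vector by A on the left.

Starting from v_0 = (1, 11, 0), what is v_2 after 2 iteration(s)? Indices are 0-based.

v_0 = (1, 11, 0).
v_1 = A·v_0 = (5, 2, 1).
v_2 = A·v_1 = (9, 3, 4).

v_2 = (9, 3, 4)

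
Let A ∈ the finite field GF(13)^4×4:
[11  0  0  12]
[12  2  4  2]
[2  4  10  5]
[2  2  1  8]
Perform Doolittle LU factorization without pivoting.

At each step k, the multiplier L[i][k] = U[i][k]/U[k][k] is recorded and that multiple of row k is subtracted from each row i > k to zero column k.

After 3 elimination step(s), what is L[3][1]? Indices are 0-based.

L[3][1] = 1

Step 1: pivot at (0,0) is 11.
  row1 ← row1 − (7)·row0  ⇒  L[1][0]=7, U row1=(0, 2, 4, 9)
  row2 ← row2 − (12)·row0  ⇒  L[2][0]=12, U row2=(0, 4, 10, 4)
  row3 ← row3 − (12)·row0  ⇒  L[3][0]=12, U row3=(0, 2, 1, 7)
Step 2: pivot at (1,1) is 2.
  row2 ← row2 − (2)·row1  ⇒  L[2][1]=2, U row2=(0, 0, 2, 12)
  row3 ← row3 − (1)·row1  ⇒  L[3][1]=1, U row3=(0, 0, 10, 11)
Step 3: pivot at (2,2) is 2.
  row3 ← row3 − (5)·row2  ⇒  L[3][2]=5, U row3=(0, 0, 0, 3)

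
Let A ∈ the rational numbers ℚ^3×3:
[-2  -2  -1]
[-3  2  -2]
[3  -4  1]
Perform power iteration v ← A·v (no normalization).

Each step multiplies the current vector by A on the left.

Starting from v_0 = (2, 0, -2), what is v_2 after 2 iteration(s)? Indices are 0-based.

v_0 = (2, 0, -2).
v_1 = A·v_0 = (-2, -2, 4).
v_2 = A·v_1 = (4, -6, 6).

v_2 = (4, -6, 6)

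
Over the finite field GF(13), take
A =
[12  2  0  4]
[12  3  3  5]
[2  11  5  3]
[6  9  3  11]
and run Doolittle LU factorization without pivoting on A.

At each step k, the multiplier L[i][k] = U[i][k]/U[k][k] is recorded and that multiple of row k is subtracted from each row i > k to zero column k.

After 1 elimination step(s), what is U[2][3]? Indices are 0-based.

Step 1: pivot at (0,0) is 12.
  row1 ← row1 − (1)·row0  ⇒  L[1][0]=1, U row1=(0, 1, 3, 1)
  row2 ← row2 − (11)·row0  ⇒  L[2][0]=11, U row2=(0, 2, 5, 11)
  row3 ← row3 − (7)·row0  ⇒  L[3][0]=7, U row3=(0, 8, 3, 9)

U[2][3] = 11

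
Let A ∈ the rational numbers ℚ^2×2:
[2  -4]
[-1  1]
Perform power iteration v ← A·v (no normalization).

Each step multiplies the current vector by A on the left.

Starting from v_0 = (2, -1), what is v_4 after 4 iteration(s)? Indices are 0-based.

v_0 = (2, -1).
v_1 = A·v_0 = (8, -3).
v_2 = A·v_1 = (28, -11).
v_3 = A·v_2 = (100, -39).
v_4 = A·v_3 = (356, -139).

v_4 = (356, -139)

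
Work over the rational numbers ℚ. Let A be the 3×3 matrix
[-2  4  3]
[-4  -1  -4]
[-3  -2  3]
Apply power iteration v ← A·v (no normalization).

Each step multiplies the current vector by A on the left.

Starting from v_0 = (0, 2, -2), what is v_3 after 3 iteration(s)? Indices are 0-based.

v_3 = (-20, 206, -166)

v_0 = (0, 2, -2).
v_1 = A·v_0 = (2, 6, -10).
v_2 = A·v_1 = (-10, 26, -48).
v_3 = A·v_2 = (-20, 206, -166).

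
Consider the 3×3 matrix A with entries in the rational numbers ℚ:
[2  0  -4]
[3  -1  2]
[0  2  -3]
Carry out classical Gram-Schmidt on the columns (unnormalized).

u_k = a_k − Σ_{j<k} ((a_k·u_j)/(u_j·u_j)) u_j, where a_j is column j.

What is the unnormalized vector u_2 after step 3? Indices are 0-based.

Step 1: u_0 = a_0 = (2, 3, 0).
Step 2: u_1 = a_1 − (-3/13)·u_0 = (6/13, -4/13, 2).
Step 3: u_2 = a_2 − (-2/13)·u_0 − (-55/28)·u_1 = (-39/14, 13/7, 13/14).

u_2 = (-39/14, 13/7, 13/14)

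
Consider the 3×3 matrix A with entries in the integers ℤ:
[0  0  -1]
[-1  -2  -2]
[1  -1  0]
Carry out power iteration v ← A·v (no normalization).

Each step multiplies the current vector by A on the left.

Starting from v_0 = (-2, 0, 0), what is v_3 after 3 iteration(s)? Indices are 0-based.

v_3 = (2, 2, 2)

v_0 = (-2, 0, 0).
v_1 = A·v_0 = (0, 2, -2).
v_2 = A·v_1 = (2, 0, -2).
v_3 = A·v_2 = (2, 2, 2).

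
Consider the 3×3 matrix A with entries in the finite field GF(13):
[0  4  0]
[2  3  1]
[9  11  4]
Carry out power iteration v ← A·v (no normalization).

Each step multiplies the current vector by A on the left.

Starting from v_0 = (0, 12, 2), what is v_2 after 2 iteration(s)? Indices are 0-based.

v_2 = (9, 12, 6)

v_0 = (0, 12, 2).
v_1 = A·v_0 = (9, 12, 10).
v_2 = A·v_1 = (9, 12, 6).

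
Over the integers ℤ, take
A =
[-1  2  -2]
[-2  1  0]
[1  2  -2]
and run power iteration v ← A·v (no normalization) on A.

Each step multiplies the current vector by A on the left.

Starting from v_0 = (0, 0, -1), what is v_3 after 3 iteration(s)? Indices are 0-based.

v_3 = (2, 8, -10)

v_0 = (0, 0, -1).
v_1 = A·v_0 = (2, 0, 2).
v_2 = A·v_1 = (-6, -4, -2).
v_3 = A·v_2 = (2, 8, -10).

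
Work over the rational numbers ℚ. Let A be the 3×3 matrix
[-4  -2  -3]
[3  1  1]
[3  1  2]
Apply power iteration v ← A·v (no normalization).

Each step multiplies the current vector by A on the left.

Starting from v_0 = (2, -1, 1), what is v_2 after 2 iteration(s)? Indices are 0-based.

v_2 = (3, -14, -7)

v_0 = (2, -1, 1).
v_1 = A·v_0 = (-9, 6, 7).
v_2 = A·v_1 = (3, -14, -7).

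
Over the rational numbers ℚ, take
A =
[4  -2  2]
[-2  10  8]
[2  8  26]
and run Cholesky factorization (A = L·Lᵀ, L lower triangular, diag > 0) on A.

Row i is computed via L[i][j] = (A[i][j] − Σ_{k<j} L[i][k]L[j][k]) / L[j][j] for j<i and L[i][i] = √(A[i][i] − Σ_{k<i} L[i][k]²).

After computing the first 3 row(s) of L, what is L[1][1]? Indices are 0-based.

Step 1: L[0][0] = √(4) = 2.
  L[1][0] = (-2) / L[0][0] = -1.
Step 2: L[1][1] = √(9) = 3.
  L[2][0] = (2) / L[0][0] = 1.
  L[2][1] = (9) / L[1][1] = 3.
Step 3: L[2][2] = √(16) = 4.

L[1][1] = 3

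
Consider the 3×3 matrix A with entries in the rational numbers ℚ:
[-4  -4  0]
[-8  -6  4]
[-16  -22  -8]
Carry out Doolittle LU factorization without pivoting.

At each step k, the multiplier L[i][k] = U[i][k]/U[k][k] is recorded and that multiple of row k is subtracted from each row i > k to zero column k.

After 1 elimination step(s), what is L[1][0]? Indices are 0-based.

[col 0] pivot -4
  R1 -= 2*R0 → (0, 2, 4)  (L[1][0] := 2)
  R2 -= 4*R0 → (0, -6, -8)  (L[2][0] := 4)

L[1][0] = 2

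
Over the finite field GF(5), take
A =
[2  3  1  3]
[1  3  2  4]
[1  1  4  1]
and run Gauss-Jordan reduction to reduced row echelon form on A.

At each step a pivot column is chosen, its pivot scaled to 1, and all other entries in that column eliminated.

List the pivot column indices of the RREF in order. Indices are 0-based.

pivot columns: 0, 1, 2

pivot(0,0)=2: scale R0 → (1, 4, 3, 4)
  clear (1,0): R1 −= (1)R0 → (0, 4, 4, 0)
  clear (2,0): R2 −= (1)R0 → (0, 2, 1, 2)
pivot(1,1)=4: scale R1 → (0, 1, 1, 0)
  clear (0,1): R0 −= (4)R1 → (1, 0, 4, 4)
  clear (2,1): R2 −= (2)R1 → (0, 0, 4, 2)
pivot(2,2)=4: scale R2 → (0, 0, 1, 3)
  clear (0,2): R0 −= (4)R2 → (1, 0, 0, 2)
  clear (1,2): R1 −= (1)R2 → (0, 1, 0, 2)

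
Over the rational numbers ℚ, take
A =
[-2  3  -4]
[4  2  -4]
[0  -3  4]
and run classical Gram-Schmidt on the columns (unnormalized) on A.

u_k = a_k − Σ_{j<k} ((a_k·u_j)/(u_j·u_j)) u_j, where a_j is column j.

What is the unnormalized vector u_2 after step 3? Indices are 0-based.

Step 1: u_0 = a_0 = (-2, 4, 0).
Step 2: u_1 = a_1 − (1/10)·u_0 = (16/5, 8/5, -3).
Step 3: u_2 = a_2 − (-2/5)·u_0 − (-156/109)·u_1 = (-24/109, -12/109, -32/109).

u_2 = (-24/109, -12/109, -32/109)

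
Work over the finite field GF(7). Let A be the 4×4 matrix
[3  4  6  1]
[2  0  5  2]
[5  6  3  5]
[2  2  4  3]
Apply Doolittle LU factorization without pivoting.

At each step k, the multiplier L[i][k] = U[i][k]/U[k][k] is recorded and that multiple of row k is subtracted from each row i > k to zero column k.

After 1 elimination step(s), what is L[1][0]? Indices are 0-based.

L[1][0] = 3

Step 1: pivot at (0,0) is 3.
  row1 ← row1 − (3)·row0  ⇒  L[1][0]=3, U row1=(0, 2, 1, 6)
  row2 ← row2 − (4)·row0  ⇒  L[2][0]=4, U row2=(0, 4, 0, 1)
  row3 ← row3 − (3)·row0  ⇒  L[3][0]=3, U row3=(0, 4, 0, 0)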